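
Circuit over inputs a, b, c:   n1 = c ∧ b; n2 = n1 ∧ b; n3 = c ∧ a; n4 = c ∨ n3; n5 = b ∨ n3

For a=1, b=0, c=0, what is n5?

0

n3 = 0 ∧ 1 = 0
n5 = 0 ∨ 0 = 0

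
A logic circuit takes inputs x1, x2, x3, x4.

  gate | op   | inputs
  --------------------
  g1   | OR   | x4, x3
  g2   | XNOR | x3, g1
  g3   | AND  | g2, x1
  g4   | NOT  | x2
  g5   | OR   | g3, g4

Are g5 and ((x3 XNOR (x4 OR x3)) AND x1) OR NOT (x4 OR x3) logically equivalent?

No

g1 = x4 OR x3
g2 = x3 XNOR g1 = x3 XNOR (x4 OR x3)
g3 = g2 AND x1 = (x3 XNOR (x4 OR x3)) AND x1
g4 = NOT x2
g5 = g3 OR g4 = ((x3 XNOR (x4 OR x3)) AND x1) OR NOT x2
At x1=0, x2=0, x3=0, x4=1: circuit gives 1, formula gives 0.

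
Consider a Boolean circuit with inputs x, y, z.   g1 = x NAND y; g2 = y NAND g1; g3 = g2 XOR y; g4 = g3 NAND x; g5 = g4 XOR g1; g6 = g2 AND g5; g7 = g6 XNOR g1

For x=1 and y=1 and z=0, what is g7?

0

g1 = 1 NAND 1 = 0
g2 = 1 NAND 0 = 1
g3 = 1 XOR 1 = 0
g4 = 0 NAND 1 = 1
g5 = 1 XOR 0 = 1
g6 = 1 AND 1 = 1
g7 = 1 XNOR 0 = 0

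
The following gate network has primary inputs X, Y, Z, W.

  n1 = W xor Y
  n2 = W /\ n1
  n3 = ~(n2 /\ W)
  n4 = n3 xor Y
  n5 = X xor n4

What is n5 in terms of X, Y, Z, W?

n1 = W xor Y
n2 = W /\ n1 = W /\ (W xor Y)
n3 = ~(n2 /\ W) = ~((W /\ (W xor Y)) /\ W)
n4 = n3 xor Y = (~((W /\ (W xor Y)) /\ W)) xor Y
n5 = X xor n4 = X xor ((~((W /\ (W xor Y)) /\ W)) xor Y)

X xor ((~((W /\ (W xor Y)) /\ W)) xor Y)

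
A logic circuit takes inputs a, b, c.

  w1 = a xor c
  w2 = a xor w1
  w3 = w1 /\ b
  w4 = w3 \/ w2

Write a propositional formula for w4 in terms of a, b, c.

((a xor c) /\ b) \/ (a xor (a xor c))

w1 = a xor c
w2 = a xor w1 = a xor (a xor c)
w3 = w1 /\ b = (a xor c) /\ b
w4 = w3 \/ w2 = ((a xor c) /\ b) \/ (a xor (a xor c))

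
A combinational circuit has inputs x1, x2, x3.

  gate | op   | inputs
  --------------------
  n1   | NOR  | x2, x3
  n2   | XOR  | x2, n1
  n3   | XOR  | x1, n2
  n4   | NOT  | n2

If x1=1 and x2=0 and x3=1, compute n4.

1

n1 = 0 NOR 1 = 0
n2 = 0 XOR 0 = 0
n4 = NOT 0 = 1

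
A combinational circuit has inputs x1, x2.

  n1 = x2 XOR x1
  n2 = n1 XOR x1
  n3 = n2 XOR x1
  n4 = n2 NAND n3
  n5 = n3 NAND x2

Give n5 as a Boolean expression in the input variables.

n1 = x2 XOR x1
n2 = n1 XOR x1 = (x2 XOR x1) XOR x1
n3 = n2 XOR x1 = ((x2 XOR x1) XOR x1) XOR x1
n5 = n3 NAND x2 = (((x2 XOR x1) XOR x1) XOR x1) NAND x2

(((x2 XOR x1) XOR x1) XOR x1) NAND x2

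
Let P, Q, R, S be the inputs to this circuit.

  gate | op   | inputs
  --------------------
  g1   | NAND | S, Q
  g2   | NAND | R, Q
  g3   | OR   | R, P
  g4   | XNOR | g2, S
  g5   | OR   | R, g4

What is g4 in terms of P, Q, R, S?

g2 = R NAND Q
g4 = g2 XNOR S = (R NAND Q) XNOR S

(R NAND Q) XNOR S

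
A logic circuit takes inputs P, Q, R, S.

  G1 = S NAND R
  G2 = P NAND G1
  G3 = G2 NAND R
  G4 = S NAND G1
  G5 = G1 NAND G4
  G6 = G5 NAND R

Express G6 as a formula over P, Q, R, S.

((S NAND R) NAND (S NAND (S NAND R))) NAND R

G1 = S NAND R
G4 = S NAND G1 = S NAND (S NAND R)
G5 = G1 NAND G4 = (S NAND R) NAND (S NAND (S NAND R))
G6 = G5 NAND R = ((S NAND R) NAND (S NAND (S NAND R))) NAND R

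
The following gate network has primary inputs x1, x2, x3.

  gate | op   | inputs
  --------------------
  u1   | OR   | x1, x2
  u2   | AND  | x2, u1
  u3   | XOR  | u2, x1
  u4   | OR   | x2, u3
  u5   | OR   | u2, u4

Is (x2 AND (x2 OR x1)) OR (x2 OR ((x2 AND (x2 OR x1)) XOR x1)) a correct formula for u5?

Yes

u1 = x1 OR x2
u2 = x2 AND u1 = x2 AND (x1 OR x2)
u3 = u2 XOR x1 = (x2 AND (x1 OR x2)) XOR x1
u4 = x2 OR u3 = x2 OR ((x2 AND (x1 OR x2)) XOR x1)
u5 = u2 OR u4 = (x2 AND (x1 OR x2)) OR (x2 OR ((x2 AND (x1 OR x2)) XOR x1))
At x1=0, x2=0, x3=0: circuit gives 0, formula gives 0.
At x1=0, x2=1, x3=0: circuit gives 1, formula gives 1.
Agrees on all 8 inputs.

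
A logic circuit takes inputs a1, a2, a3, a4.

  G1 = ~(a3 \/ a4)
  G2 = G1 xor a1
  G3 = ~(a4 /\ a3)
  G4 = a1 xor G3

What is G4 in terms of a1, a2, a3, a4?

a1 xor (~(a4 /\ a3))

G3 = ~(a4 /\ a3)
G4 = a1 xor G3 = a1 xor (~(a4 /\ a3))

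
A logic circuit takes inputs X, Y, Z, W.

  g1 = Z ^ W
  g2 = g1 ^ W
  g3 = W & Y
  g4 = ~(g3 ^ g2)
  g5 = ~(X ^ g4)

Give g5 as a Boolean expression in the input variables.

g1 = Z ^ W
g2 = g1 ^ W = (Z ^ W) ^ W
g3 = W & Y
g4 = ~(g3 ^ g2) = ~((W & Y) ^ ((Z ^ W) ^ W))
g5 = ~(X ^ g4) = ~(X ^ (~((W & Y) ^ ((Z ^ W) ^ W))))

~(X ^ (~((W & Y) ^ ((Z ^ W) ^ W))))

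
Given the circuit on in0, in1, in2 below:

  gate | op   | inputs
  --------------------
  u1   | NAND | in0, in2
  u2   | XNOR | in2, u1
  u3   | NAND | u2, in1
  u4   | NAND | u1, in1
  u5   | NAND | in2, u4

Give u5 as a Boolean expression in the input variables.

u1 = in0 NAND in2
u4 = u1 NAND in1 = (in0 NAND in2) NAND in1
u5 = in2 NAND u4 = in2 NAND ((in0 NAND in2) NAND in1)

in2 NAND ((in0 NAND in2) NAND in1)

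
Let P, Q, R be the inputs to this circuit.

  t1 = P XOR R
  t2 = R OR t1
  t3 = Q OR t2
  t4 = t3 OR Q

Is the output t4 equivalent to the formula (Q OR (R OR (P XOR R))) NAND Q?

t1 = P XOR R
t2 = R OR t1 = R OR (P XOR R)
t3 = Q OR t2 = Q OR (R OR (P XOR R))
t4 = t3 OR Q = (Q OR (R OR (P XOR R))) OR Q
At P=0, Q=0, R=0: circuit gives 0, formula gives 1.

No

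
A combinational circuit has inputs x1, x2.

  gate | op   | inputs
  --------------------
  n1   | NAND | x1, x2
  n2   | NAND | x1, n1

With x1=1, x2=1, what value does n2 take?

n1 = 1 NAND 1 = 0
n2 = 1 NAND 0 = 1

1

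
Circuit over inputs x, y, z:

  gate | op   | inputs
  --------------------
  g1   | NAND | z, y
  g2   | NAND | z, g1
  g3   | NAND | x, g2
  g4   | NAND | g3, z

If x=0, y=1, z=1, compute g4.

g1 = 1 NAND 1 = 0
g2 = 1 NAND 0 = 1
g3 = 0 NAND 1 = 1
g4 = 1 NAND 1 = 0

0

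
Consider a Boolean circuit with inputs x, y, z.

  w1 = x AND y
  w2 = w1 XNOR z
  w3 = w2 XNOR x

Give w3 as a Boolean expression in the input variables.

((x AND y) XNOR z) XNOR x

w1 = x AND y
w2 = w1 XNOR z = (x AND y) XNOR z
w3 = w2 XNOR x = ((x AND y) XNOR z) XNOR x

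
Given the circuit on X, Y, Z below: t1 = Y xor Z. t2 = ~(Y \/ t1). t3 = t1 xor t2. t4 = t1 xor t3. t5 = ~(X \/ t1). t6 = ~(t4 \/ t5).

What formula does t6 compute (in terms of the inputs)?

t1 = Y xor Z
t2 = ~(Y \/ t1) = ~(Y \/ (Y xor Z))
t3 = t1 xor t2 = (Y xor Z) xor (~(Y \/ (Y xor Z)))
t4 = t1 xor t3 = (Y xor Z) xor ((Y xor Z) xor (~(Y \/ (Y xor Z))))
t5 = ~(X \/ t1) = ~(X \/ (Y xor Z))
t6 = ~(t4 \/ t5) = ~(((Y xor Z) xor ((Y xor Z) xor (~(Y \/ (Y xor Z))))) \/ (~(X \/ (Y xor Z))))

~(((Y xor Z) xor ((Y xor Z) xor (~(Y \/ (Y xor Z))))) \/ (~(X \/ (Y xor Z))))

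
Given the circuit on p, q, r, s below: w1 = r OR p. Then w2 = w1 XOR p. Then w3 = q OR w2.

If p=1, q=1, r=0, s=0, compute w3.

w1 = 0 OR 1 = 1
w2 = 1 XOR 1 = 0
w3 = 1 OR 0 = 1

1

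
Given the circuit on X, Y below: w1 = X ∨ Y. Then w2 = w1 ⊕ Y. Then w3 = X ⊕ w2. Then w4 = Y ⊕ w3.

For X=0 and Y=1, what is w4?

1

w1 = 0 ∨ 1 = 1
w2 = 1 ⊕ 1 = 0
w3 = 0 ⊕ 0 = 0
w4 = 1 ⊕ 0 = 1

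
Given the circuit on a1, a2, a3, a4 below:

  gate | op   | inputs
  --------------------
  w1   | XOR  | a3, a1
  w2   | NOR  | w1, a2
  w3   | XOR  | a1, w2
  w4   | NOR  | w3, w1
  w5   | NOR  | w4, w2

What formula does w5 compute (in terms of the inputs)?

w1 = a3 XOR a1
w2 = w1 NOR a2 = (a3 XOR a1) NOR a2
w3 = a1 XOR w2 = a1 XOR ((a3 XOR a1) NOR a2)
w4 = w3 NOR w1 = (a1 XOR ((a3 XOR a1) NOR a2)) NOR (a3 XOR a1)
w5 = w4 NOR w2 = ((a1 XOR ((a3 XOR a1) NOR a2)) NOR (a3 XOR a1)) NOR ((a3 XOR a1) NOR a2)

((a1 XOR ((a3 XOR a1) NOR a2)) NOR (a3 XOR a1)) NOR ((a3 XOR a1) NOR a2)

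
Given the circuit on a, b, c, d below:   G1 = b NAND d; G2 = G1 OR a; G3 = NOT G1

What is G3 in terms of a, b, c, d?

G1 = b NAND d
G3 = NOT G1 = NOT (b NAND d)

NOT (b NAND d)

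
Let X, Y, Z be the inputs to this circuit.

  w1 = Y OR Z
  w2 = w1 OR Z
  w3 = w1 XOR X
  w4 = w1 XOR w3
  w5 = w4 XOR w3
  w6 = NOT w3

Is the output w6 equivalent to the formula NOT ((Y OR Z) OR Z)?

No

w1 = Y OR Z
w3 = w1 XOR X = (Y OR Z) XOR X
w6 = NOT w3 = NOT ((Y OR Z) XOR X)
At X=1, Y=0, Z=0: circuit gives 0, formula gives 1.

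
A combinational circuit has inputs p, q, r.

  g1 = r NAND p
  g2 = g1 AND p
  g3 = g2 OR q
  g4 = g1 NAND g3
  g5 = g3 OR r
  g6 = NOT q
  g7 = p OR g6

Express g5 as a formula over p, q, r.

g1 = r NAND p
g2 = g1 AND p = (r NAND p) AND p
g3 = g2 OR q = ((r NAND p) AND p) OR q
g5 = g3 OR r = (((r NAND p) AND p) OR q) OR r

(((r NAND p) AND p) OR q) OR r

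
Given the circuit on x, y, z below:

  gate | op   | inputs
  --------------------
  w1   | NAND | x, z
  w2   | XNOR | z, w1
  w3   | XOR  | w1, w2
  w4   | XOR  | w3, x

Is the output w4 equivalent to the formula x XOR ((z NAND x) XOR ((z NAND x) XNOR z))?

Yes

w1 = x NAND z
w2 = z XNOR w1 = z XNOR (x NAND z)
w3 = w1 XOR w2 = (x NAND z) XOR (z XNOR (x NAND z))
w4 = w3 XOR x = ((x NAND z) XOR (z XNOR (x NAND z))) XOR x
At x=0, y=0, z=1: circuit gives 0, formula gives 0.
At x=0, y=0, z=0: circuit gives 1, formula gives 1.
Agrees on all 8 inputs.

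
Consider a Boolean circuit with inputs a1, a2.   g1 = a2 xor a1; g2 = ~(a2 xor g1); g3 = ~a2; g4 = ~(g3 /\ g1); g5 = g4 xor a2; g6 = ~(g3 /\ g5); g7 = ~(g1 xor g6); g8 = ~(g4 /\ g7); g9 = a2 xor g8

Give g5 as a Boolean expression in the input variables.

(~(~a2 /\ (a2 xor a1))) xor a2

g1 = a2 xor a1
g3 = ~a2
g4 = ~(g3 /\ g1) = ~(~a2 /\ (a2 xor a1))
g5 = g4 xor a2 = (~(~a2 /\ (a2 xor a1))) xor a2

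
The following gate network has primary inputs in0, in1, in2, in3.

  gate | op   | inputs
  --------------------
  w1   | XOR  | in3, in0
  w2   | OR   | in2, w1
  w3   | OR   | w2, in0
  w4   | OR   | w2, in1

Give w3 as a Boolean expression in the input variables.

(in2 OR (in3 XOR in0)) OR in0

w1 = in3 XOR in0
w2 = in2 OR w1 = in2 OR (in3 XOR in0)
w3 = w2 OR in0 = (in2 OR (in3 XOR in0)) OR in0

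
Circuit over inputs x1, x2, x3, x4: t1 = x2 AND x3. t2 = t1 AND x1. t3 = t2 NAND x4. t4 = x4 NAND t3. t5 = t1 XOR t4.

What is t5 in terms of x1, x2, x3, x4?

(x2 AND x3) XOR (x4 NAND (((x2 AND x3) AND x1) NAND x4))

t1 = x2 AND x3
t2 = t1 AND x1 = (x2 AND x3) AND x1
t3 = t2 NAND x4 = ((x2 AND x3) AND x1) NAND x4
t4 = x4 NAND t3 = x4 NAND (((x2 AND x3) AND x1) NAND x4)
t5 = t1 XOR t4 = (x2 AND x3) XOR (x4 NAND (((x2 AND x3) AND x1) NAND x4))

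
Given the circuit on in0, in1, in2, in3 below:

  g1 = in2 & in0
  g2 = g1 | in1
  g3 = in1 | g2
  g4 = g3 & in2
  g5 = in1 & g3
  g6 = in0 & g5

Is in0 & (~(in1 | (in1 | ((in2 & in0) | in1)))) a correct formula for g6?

g1 = in2 & in0
g2 = g1 | in1 = (in2 & in0) | in1
g3 = in1 | g2 = in1 | ((in2 & in0) | in1)
g5 = in1 & g3 = in1 & (in1 | ((in2 & in0) | in1))
g6 = in0 & g5 = in0 & (in1 & (in1 | ((in2 & in0) | in1)))
At in0=1, in1=0, in2=0, in3=0: circuit gives 0, formula gives 1.

No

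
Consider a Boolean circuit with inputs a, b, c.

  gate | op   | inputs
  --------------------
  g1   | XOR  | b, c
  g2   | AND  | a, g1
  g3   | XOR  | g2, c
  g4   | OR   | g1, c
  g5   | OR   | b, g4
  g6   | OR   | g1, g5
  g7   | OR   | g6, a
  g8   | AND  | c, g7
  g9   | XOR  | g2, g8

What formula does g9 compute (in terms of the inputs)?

g1 = b XOR c
g2 = a AND g1 = a AND (b XOR c)
g4 = g1 OR c = (b XOR c) OR c
g5 = b OR g4 = b OR ((b XOR c) OR c)
g6 = g1 OR g5 = (b XOR c) OR (b OR ((b XOR c) OR c))
g7 = g6 OR a = ((b XOR c) OR (b OR ((b XOR c) OR c))) OR a
g8 = c AND g7 = c AND (((b XOR c) OR (b OR ((b XOR c) OR c))) OR a)
g9 = g2 XOR g8 = (a AND (b XOR c)) XOR (c AND (((b XOR c) OR (b OR ((b XOR c) OR c))) OR a))

(a AND (b XOR c)) XOR (c AND (((b XOR c) OR (b OR ((b XOR c) OR c))) OR a))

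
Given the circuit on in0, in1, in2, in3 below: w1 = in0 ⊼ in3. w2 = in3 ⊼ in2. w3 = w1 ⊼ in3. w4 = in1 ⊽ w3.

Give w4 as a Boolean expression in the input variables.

in1 ⊽ ((in0 ⊼ in3) ⊼ in3)

w1 = in0 ⊼ in3
w3 = w1 ⊼ in3 = (in0 ⊼ in3) ⊼ in3
w4 = in1 ⊽ w3 = in1 ⊽ ((in0 ⊼ in3) ⊼ in3)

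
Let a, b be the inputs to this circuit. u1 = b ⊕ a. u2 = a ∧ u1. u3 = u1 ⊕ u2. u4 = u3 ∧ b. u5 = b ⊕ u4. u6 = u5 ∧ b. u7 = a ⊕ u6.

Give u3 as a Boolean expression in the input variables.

(b ⊕ a) ⊕ (a ∧ (b ⊕ a))

u1 = b ⊕ a
u2 = a ∧ u1 = a ∧ (b ⊕ a)
u3 = u1 ⊕ u2 = (b ⊕ a) ⊕ (a ∧ (b ⊕ a))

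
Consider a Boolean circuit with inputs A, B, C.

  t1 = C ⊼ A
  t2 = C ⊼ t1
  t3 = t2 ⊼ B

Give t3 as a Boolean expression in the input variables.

t1 = C ⊼ A
t2 = C ⊼ t1 = C ⊼ (C ⊼ A)
t3 = t2 ⊼ B = (C ⊼ (C ⊼ A)) ⊼ B

(C ⊼ (C ⊼ A)) ⊼ B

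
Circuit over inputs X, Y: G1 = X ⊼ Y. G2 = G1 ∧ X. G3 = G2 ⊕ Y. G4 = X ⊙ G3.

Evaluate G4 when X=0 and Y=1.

0

G1 = 0 ⊼ 1 = 1
G2 = 1 ∧ 0 = 0
G3 = 0 ⊕ 1 = 1
G4 = 0 ⊙ 1 = 0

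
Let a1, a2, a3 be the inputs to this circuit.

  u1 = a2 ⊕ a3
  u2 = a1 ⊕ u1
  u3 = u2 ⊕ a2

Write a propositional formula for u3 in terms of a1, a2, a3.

u1 = a2 ⊕ a3
u2 = a1 ⊕ u1 = a1 ⊕ (a2 ⊕ a3)
u3 = u2 ⊕ a2 = (a1 ⊕ (a2 ⊕ a3)) ⊕ a2

(a1 ⊕ (a2 ⊕ a3)) ⊕ a2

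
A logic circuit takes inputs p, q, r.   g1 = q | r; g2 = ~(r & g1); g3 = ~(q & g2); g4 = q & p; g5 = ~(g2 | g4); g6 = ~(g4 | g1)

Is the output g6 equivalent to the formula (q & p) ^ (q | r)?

No

g1 = q | r
g4 = q & p
g6 = ~(g4 | g1) = ~((q & p) | (q | r))
At p=0, q=0, r=0: circuit gives 1, formula gives 0.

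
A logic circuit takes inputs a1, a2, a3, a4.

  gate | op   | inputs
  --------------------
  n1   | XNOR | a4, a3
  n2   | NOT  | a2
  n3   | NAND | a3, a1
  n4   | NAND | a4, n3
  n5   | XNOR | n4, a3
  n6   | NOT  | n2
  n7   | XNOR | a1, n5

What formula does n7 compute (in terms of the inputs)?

n3 = a3 NAND a1
n4 = a4 NAND n3 = a4 NAND (a3 NAND a1)
n5 = n4 XNOR a3 = (a4 NAND (a3 NAND a1)) XNOR a3
n7 = a1 XNOR n5 = a1 XNOR ((a4 NAND (a3 NAND a1)) XNOR a3)

a1 XNOR ((a4 NAND (a3 NAND a1)) XNOR a3)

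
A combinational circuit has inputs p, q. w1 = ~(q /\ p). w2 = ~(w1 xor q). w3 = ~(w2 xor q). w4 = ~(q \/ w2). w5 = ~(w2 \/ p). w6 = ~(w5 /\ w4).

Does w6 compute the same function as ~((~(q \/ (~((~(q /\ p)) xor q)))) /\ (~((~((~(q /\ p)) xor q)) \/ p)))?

Yes

w1 = ~(q /\ p)
w2 = ~(w1 xor q) = ~((~(q /\ p)) xor q)
w4 = ~(q \/ w2) = ~(q \/ (~((~(q /\ p)) xor q)))
w5 = ~(w2 \/ p) = ~((~((~(q /\ p)) xor q)) \/ p)
w6 = ~(w5 /\ w4) = ~((~((~((~(q /\ p)) xor q)) \/ p)) /\ (~(q \/ (~((~(q /\ p)) xor q)))))
At p=0, q=0: circuit gives 0, formula gives 0.
At p=0, q=1: circuit gives 1, formula gives 1.
Agrees on all 4 inputs.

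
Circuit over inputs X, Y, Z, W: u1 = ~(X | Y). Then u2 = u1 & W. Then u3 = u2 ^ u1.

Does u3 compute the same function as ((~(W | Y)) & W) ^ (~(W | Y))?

No

u1 = ~(X | Y)
u2 = u1 & W = (~(X | Y)) & W
u3 = u2 ^ u1 = ((~(X | Y)) & W) ^ (~(X | Y))
At X=1, Y=0, Z=0, W=0: circuit gives 0, formula gives 1.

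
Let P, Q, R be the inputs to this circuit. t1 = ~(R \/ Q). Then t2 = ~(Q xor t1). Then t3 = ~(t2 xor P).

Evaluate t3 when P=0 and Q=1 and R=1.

1

t1 = ~(1 \/ 1) = 0
t2 = ~(1 xor 0) = 0
t3 = ~(0 xor 0) = 1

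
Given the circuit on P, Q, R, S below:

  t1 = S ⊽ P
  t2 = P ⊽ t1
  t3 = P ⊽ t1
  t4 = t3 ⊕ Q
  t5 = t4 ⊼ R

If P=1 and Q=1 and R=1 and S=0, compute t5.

t1 = 0 ⊽ 1 = 0
t3 = 1 ⊽ 0 = 0
t4 = 0 ⊕ 1 = 1
t5 = 1 ⊼ 1 = 0

0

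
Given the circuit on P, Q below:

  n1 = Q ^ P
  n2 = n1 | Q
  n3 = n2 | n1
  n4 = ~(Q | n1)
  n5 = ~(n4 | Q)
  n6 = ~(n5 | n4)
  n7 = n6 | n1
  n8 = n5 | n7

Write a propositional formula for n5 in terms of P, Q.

~((~(Q | (Q ^ P))) | Q)

n1 = Q ^ P
n4 = ~(Q | n1) = ~(Q | (Q ^ P))
n5 = ~(n4 | Q) = ~((~(Q | (Q ^ P))) | Q)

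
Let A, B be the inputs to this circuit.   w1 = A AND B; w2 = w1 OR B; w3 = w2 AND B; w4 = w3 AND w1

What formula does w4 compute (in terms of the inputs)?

w1 = A AND B
w2 = w1 OR B = (A AND B) OR B
w3 = w2 AND B = ((A AND B) OR B) AND B
w4 = w3 AND w1 = (((A AND B) OR B) AND B) AND (A AND B)

(((A AND B) OR B) AND B) AND (A AND B)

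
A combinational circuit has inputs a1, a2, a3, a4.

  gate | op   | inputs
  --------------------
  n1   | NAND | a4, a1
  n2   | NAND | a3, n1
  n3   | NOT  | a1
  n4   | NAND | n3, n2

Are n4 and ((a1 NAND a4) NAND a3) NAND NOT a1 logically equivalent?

Yes

n1 = a4 NAND a1
n2 = a3 NAND n1 = a3 NAND (a4 NAND a1)
n3 = NOT a1
n4 = n3 NAND n2 = NOT a1 NAND (a3 NAND (a4 NAND a1))
At a1=0, a2=0, a3=0, a4=0: circuit gives 0, formula gives 0.
At a1=0, a2=0, a3=1, a4=0: circuit gives 1, formula gives 1.
Agrees on all 16 inputs.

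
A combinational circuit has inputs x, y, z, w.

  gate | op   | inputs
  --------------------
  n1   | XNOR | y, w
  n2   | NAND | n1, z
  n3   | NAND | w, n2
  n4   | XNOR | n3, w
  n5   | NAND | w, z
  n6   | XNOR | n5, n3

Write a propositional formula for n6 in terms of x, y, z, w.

n1 = y XNOR w
n2 = n1 NAND z = (y XNOR w) NAND z
n3 = w NAND n2 = w NAND ((y XNOR w) NAND z)
n5 = w NAND z
n6 = n5 XNOR n3 = (w NAND z) XNOR (w NAND ((y XNOR w) NAND z))

(w NAND z) XNOR (w NAND ((y XNOR w) NAND z))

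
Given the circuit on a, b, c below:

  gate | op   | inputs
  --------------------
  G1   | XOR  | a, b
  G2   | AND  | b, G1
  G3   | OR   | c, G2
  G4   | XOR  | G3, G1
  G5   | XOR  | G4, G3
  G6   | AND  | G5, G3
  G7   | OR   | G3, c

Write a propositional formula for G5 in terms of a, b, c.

G1 = a XOR b
G2 = b AND G1 = b AND (a XOR b)
G3 = c OR G2 = c OR (b AND (a XOR b))
G4 = G3 XOR G1 = (c OR (b AND (a XOR b))) XOR (a XOR b)
G5 = G4 XOR G3 = ((c OR (b AND (a XOR b))) XOR (a XOR b)) XOR (c OR (b AND (a XOR b)))

((c OR (b AND (a XOR b))) XOR (a XOR b)) XOR (c OR (b AND (a XOR b)))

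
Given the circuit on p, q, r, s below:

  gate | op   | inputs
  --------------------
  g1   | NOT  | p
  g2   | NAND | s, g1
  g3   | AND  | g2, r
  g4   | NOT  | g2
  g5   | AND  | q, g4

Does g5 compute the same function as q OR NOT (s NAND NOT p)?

g1 = NOT p
g2 = s NAND g1 = s NAND NOT p
g4 = NOT g2 = NOT (s NAND NOT p)
g5 = q AND g4 = q AND NOT (s NAND NOT p)
At p=0, q=0, r=0, s=1: circuit gives 0, formula gives 1.

No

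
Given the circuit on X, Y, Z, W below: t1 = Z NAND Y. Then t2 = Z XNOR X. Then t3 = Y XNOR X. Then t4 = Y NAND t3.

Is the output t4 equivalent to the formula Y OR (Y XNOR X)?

No

t3 = Y XNOR X
t4 = Y NAND t3 = Y NAND (Y XNOR X)
At X=1, Y=0, Z=0, W=0: circuit gives 1, formula gives 0.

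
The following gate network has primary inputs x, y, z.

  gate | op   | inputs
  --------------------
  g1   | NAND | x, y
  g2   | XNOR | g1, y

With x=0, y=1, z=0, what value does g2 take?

1

g1 = 0 NAND 1 = 1
g2 = 1 XNOR 1 = 1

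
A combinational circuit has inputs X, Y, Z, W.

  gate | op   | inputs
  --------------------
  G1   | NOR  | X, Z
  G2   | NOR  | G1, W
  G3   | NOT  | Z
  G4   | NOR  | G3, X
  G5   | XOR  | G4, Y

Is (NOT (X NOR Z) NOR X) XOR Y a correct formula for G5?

G3 = NOT Z
G4 = G3 NOR X = NOT Z NOR X
G5 = G4 XOR Y = (NOT Z NOR X) XOR Y
At X=0, Y=0, Z=0, W=0: circuit gives 0, formula gives 1.

No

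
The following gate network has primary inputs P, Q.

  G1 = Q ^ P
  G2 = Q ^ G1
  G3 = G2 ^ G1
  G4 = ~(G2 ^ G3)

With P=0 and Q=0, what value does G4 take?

G1 = 0 ^ 0 = 0
G2 = 0 ^ 0 = 0
G3 = 0 ^ 0 = 0
G4 = ~(0 ^ 0) = 1

1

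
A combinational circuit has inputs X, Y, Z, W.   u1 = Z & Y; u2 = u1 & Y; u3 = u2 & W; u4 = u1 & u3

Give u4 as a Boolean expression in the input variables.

(Z & Y) & (((Z & Y) & Y) & W)

u1 = Z & Y
u2 = u1 & Y = (Z & Y) & Y
u3 = u2 & W = ((Z & Y) & Y) & W
u4 = u1 & u3 = (Z & Y) & (((Z & Y) & Y) & W)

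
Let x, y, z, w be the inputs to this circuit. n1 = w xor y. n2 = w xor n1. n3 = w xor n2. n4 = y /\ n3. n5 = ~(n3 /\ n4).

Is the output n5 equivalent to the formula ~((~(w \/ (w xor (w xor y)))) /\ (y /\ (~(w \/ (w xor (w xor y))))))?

No

n1 = w xor y
n2 = w xor n1 = w xor (w xor y)
n3 = w xor n2 = w xor (w xor (w xor y))
n4 = y /\ n3 = y /\ (w xor (w xor (w xor y)))
n5 = ~(n3 /\ n4) = ~((w xor (w xor (w xor y))) /\ (y /\ (w xor (w xor (w xor y)))))
At x=0, y=1, z=0, w=0: circuit gives 0, formula gives 1.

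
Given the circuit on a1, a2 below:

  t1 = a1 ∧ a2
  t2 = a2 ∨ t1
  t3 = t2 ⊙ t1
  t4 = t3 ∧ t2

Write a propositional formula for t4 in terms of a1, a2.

t1 = a1 ∧ a2
t2 = a2 ∨ t1 = a2 ∨ (a1 ∧ a2)
t3 = t2 ⊙ t1 = (a2 ∨ (a1 ∧ a2)) ⊙ (a1 ∧ a2)
t4 = t3 ∧ t2 = ((a2 ∨ (a1 ∧ a2)) ⊙ (a1 ∧ a2)) ∧ (a2 ∨ (a1 ∧ a2))

((a2 ∨ (a1 ∧ a2)) ⊙ (a1 ∧ a2)) ∧ (a2 ∨ (a1 ∧ a2))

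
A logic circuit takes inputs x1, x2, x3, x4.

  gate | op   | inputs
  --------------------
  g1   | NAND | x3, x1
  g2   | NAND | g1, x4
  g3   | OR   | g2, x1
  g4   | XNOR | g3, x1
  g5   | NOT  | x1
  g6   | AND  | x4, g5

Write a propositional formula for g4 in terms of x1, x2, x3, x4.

g1 = x3 NAND x1
g2 = g1 NAND x4 = (x3 NAND x1) NAND x4
g3 = g2 OR x1 = ((x3 NAND x1) NAND x4) OR x1
g4 = g3 XNOR x1 = (((x3 NAND x1) NAND x4) OR x1) XNOR x1

(((x3 NAND x1) NAND x4) OR x1) XNOR x1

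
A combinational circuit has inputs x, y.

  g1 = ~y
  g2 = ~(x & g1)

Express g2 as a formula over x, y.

~(x & ~y)

g1 = ~y
g2 = ~(x & g1) = ~(x & ~y)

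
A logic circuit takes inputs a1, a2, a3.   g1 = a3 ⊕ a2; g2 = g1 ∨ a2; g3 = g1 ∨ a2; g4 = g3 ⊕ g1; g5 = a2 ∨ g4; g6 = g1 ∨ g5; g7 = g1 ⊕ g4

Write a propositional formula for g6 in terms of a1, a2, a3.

(a3 ⊕ a2) ∨ (a2 ∨ (((a3 ⊕ a2) ∨ a2) ⊕ (a3 ⊕ a2)))

g1 = a3 ⊕ a2
g3 = g1 ∨ a2 = (a3 ⊕ a2) ∨ a2
g4 = g3 ⊕ g1 = ((a3 ⊕ a2) ∨ a2) ⊕ (a3 ⊕ a2)
g5 = a2 ∨ g4 = a2 ∨ (((a3 ⊕ a2) ∨ a2) ⊕ (a3 ⊕ a2))
g6 = g1 ∨ g5 = (a3 ⊕ a2) ∨ (a2 ∨ (((a3 ⊕ a2) ∨ a2) ⊕ (a3 ⊕ a2)))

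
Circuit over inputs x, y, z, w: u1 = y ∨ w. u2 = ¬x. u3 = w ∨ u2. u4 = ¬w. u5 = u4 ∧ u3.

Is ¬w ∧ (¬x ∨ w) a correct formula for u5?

u2 = ¬x
u3 = w ∨ u2 = w ∨ ¬x
u4 = ¬w
u5 = u4 ∧ u3 = ¬w ∧ (w ∨ ¬x)
At x=0, y=0, z=0, w=1: circuit gives 0, formula gives 0.
At x=0, y=0, z=0, w=0: circuit gives 1, formula gives 1.
Agrees on all 16 inputs.

Yes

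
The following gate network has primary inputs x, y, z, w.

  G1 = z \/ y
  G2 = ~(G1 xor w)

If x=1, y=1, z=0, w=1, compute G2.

G1 = 0 \/ 1 = 1
G2 = ~(1 xor 1) = 1

1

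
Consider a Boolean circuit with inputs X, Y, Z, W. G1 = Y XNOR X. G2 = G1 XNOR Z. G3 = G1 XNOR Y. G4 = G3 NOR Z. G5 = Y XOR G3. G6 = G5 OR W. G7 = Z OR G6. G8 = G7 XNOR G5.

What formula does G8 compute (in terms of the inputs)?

(Z OR ((Y XOR ((Y XNOR X) XNOR Y)) OR W)) XNOR (Y XOR ((Y XNOR X) XNOR Y))

G1 = Y XNOR X
G3 = G1 XNOR Y = (Y XNOR X) XNOR Y
G5 = Y XOR G3 = Y XOR ((Y XNOR X) XNOR Y)
G6 = G5 OR W = (Y XOR ((Y XNOR X) XNOR Y)) OR W
G7 = Z OR G6 = Z OR ((Y XOR ((Y XNOR X) XNOR Y)) OR W)
G8 = G7 XNOR G5 = (Z OR ((Y XOR ((Y XNOR X) XNOR Y)) OR W)) XNOR (Y XOR ((Y XNOR X) XNOR Y))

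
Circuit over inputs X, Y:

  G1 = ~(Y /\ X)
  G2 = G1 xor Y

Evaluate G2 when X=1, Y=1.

1

G1 = ~(1 /\ 1) = 0
G2 = 0 xor 1 = 1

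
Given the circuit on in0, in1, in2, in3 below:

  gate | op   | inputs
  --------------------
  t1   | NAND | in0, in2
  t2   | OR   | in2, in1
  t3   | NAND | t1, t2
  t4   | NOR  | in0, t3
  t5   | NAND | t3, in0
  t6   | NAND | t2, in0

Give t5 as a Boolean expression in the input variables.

t1 = in0 NAND in2
t2 = in2 OR in1
t3 = t1 NAND t2 = (in0 NAND in2) NAND (in2 OR in1)
t5 = t3 NAND in0 = ((in0 NAND in2) NAND (in2 OR in1)) NAND in0

((in0 NAND in2) NAND (in2 OR in1)) NAND in0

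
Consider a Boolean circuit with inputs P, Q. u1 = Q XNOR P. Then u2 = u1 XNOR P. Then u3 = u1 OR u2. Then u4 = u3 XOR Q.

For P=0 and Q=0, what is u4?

u1 = 0 XNOR 0 = 1
u2 = 1 XNOR 0 = 0
u3 = 1 OR 0 = 1
u4 = 1 XOR 0 = 1

1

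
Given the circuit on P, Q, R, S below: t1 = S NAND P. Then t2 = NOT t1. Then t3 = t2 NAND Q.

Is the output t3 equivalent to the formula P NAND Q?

No

t1 = S NAND P
t2 = NOT t1 = NOT (S NAND P)
t3 = t2 NAND Q = NOT (S NAND P) NAND Q
At P=1, Q=1, R=0, S=0: circuit gives 1, formula gives 0.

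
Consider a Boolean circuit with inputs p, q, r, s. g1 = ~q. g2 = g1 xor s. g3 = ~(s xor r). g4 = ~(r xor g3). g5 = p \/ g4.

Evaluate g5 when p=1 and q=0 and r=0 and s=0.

g3 = ~(0 xor 0) = 1
g4 = ~(0 xor 1) = 0
g5 = 1 \/ 0 = 1

1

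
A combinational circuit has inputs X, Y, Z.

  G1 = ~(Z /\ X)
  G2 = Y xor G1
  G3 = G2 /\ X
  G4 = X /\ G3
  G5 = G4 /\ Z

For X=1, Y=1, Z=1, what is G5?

G1 = ~(1 /\ 1) = 0
G2 = 1 xor 0 = 1
G3 = 1 /\ 1 = 1
G4 = 1 /\ 1 = 1
G5 = 1 /\ 1 = 1

1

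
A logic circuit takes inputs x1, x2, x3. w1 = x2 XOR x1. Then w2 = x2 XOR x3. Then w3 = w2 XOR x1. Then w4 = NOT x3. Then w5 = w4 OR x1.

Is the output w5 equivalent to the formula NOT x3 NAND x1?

w4 = NOT x3
w5 = w4 OR x1 = NOT x3 OR x1
At x1=0, x2=0, x3=1: circuit gives 0, formula gives 1.

No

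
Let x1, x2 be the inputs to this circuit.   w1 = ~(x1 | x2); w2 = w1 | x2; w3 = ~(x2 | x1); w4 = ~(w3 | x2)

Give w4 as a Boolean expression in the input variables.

~((~(x2 | x1)) | x2)

w3 = ~(x2 | x1)
w4 = ~(w3 | x2) = ~((~(x2 | x1)) | x2)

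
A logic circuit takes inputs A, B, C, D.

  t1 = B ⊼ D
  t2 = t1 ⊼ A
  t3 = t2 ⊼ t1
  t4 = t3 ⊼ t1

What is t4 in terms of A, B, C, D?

(((B ⊼ D) ⊼ A) ⊼ (B ⊼ D)) ⊼ (B ⊼ D)

t1 = B ⊼ D
t2 = t1 ⊼ A = (B ⊼ D) ⊼ A
t3 = t2 ⊼ t1 = ((B ⊼ D) ⊼ A) ⊼ (B ⊼ D)
t4 = t3 ⊼ t1 = (((B ⊼ D) ⊼ A) ⊼ (B ⊼ D)) ⊼ (B ⊼ D)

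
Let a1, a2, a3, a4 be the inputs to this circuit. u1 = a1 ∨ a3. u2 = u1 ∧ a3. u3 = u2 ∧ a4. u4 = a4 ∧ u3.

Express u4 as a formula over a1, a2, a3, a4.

u1 = a1 ∨ a3
u2 = u1 ∧ a3 = (a1 ∨ a3) ∧ a3
u3 = u2 ∧ a4 = ((a1 ∨ a3) ∧ a3) ∧ a4
u4 = a4 ∧ u3 = a4 ∧ (((a1 ∨ a3) ∧ a3) ∧ a4)

a4 ∧ (((a1 ∨ a3) ∧ a3) ∧ a4)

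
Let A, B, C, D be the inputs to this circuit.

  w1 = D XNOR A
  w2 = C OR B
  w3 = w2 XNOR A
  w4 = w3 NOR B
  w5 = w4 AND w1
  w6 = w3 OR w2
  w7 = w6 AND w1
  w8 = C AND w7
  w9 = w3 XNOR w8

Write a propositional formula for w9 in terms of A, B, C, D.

w1 = D XNOR A
w2 = C OR B
w3 = w2 XNOR A = (C OR B) XNOR A
w6 = w3 OR w2 = ((C OR B) XNOR A) OR (C OR B)
w7 = w6 AND w1 = (((C OR B) XNOR A) OR (C OR B)) AND (D XNOR A)
w8 = C AND w7 = C AND ((((C OR B) XNOR A) OR (C OR B)) AND (D XNOR A))
w9 = w3 XNOR w8 = ((C OR B) XNOR A) XNOR (C AND ((((C OR B) XNOR A) OR (C OR B)) AND (D XNOR A)))

((C OR B) XNOR A) XNOR (C AND ((((C OR B) XNOR A) OR (C OR B)) AND (D XNOR A)))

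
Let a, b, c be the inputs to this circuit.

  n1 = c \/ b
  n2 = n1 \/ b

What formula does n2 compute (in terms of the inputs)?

n1 = c \/ b
n2 = n1 \/ b = (c \/ b) \/ b

(c \/ b) \/ b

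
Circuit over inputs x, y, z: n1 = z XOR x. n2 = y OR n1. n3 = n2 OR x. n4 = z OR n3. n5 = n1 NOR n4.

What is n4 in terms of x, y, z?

z OR ((y OR (z XOR x)) OR x)

n1 = z XOR x
n2 = y OR n1 = y OR (z XOR x)
n3 = n2 OR x = (y OR (z XOR x)) OR x
n4 = z OR n3 = z OR ((y OR (z XOR x)) OR x)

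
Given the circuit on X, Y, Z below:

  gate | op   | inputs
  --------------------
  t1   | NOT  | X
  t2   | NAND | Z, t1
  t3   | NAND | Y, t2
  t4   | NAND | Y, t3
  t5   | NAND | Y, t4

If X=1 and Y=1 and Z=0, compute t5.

t1 = NOT 1 = 0
t2 = 0 NAND 0 = 1
t3 = 1 NAND 1 = 0
t4 = 1 NAND 0 = 1
t5 = 1 NAND 1 = 0

0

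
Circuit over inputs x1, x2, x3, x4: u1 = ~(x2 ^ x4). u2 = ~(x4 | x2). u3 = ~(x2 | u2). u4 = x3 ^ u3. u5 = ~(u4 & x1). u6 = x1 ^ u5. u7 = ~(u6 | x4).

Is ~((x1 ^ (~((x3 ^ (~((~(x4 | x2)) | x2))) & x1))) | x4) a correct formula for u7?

Yes

u2 = ~(x4 | x2)
u3 = ~(x2 | u2) = ~(x2 | (~(x4 | x2)))
u4 = x3 ^ u3 = x3 ^ (~(x2 | (~(x4 | x2))))
u5 = ~(u4 & x1) = ~((x3 ^ (~(x2 | (~(x4 | x2))))) & x1)
u6 = x1 ^ u5 = x1 ^ (~((x3 ^ (~(x2 | (~(x4 | x2))))) & x1))
u7 = ~(u6 | x4) = ~((x1 ^ (~((x3 ^ (~(x2 | (~(x4 | x2))))) & x1))) | x4)
At x1=0, x2=0, x3=0, x4=0: circuit gives 0, formula gives 0.
At x1=1, x2=0, x3=0, x4=0: circuit gives 1, formula gives 1.
Agrees on all 16 inputs.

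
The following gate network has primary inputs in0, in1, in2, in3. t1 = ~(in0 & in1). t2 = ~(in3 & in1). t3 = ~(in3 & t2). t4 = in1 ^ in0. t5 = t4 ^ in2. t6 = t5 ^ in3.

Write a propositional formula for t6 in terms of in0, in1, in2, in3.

((in1 ^ in0) ^ in2) ^ in3

t4 = in1 ^ in0
t5 = t4 ^ in2 = (in1 ^ in0) ^ in2
t6 = t5 ^ in3 = ((in1 ^ in0) ^ in2) ^ in3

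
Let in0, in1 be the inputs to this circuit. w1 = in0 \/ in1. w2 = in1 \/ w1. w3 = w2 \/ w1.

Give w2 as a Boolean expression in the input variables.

w1 = in0 \/ in1
w2 = in1 \/ w1 = in1 \/ (in0 \/ in1)

in1 \/ (in0 \/ in1)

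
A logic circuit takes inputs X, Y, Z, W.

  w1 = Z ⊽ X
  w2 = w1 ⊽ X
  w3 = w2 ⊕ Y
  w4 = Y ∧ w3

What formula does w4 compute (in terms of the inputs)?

w1 = Z ⊽ X
w2 = w1 ⊽ X = (Z ⊽ X) ⊽ X
w3 = w2 ⊕ Y = ((Z ⊽ X) ⊽ X) ⊕ Y
w4 = Y ∧ w3 = Y ∧ (((Z ⊽ X) ⊽ X) ⊕ Y)

Y ∧ (((Z ⊽ X) ⊽ X) ⊕ Y)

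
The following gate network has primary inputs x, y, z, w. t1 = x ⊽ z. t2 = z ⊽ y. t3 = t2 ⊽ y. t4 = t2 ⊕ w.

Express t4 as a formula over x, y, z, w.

t2 = z ⊽ y
t4 = t2 ⊕ w = (z ⊽ y) ⊕ w

(z ⊽ y) ⊕ w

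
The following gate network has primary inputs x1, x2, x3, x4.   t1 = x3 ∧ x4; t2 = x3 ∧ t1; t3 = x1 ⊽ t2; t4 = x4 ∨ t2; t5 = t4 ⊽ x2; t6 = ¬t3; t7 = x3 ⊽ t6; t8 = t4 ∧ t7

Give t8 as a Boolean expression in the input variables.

t1 = x3 ∧ x4
t2 = x3 ∧ t1 = x3 ∧ (x3 ∧ x4)
t3 = x1 ⊽ t2 = x1 ⊽ (x3 ∧ (x3 ∧ x4))
t4 = x4 ∨ t2 = x4 ∨ (x3 ∧ (x3 ∧ x4))
t6 = ¬t3 = ¬(x1 ⊽ (x3 ∧ (x3 ∧ x4)))
t7 = x3 ⊽ t6 = x3 ⊽ ¬(x1 ⊽ (x3 ∧ (x3 ∧ x4)))
t8 = t4 ∧ t7 = (x4 ∨ (x3 ∧ (x3 ∧ x4))) ∧ (x3 ⊽ ¬(x1 ⊽ (x3 ∧ (x3 ∧ x4))))

(x4 ∨ (x3 ∧ (x3 ∧ x4))) ∧ (x3 ⊽ ¬(x1 ⊽ (x3 ∧ (x3 ∧ x4))))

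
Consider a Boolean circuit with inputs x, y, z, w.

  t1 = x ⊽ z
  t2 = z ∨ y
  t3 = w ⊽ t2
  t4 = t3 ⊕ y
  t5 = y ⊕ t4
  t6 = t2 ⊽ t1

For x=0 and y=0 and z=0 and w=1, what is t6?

0

t1 = 0 ⊽ 0 = 1
t2 = 0 ∨ 0 = 0
t6 = 0 ⊽ 1 = 0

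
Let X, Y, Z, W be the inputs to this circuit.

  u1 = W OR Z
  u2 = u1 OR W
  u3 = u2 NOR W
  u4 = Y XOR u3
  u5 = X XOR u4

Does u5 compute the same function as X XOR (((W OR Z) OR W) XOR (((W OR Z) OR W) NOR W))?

No

u1 = W OR Z
u2 = u1 OR W = (W OR Z) OR W
u3 = u2 NOR W = ((W OR Z) OR W) NOR W
u4 = Y XOR u3 = Y XOR (((W OR Z) OR W) NOR W)
u5 = X XOR u4 = X XOR (Y XOR (((W OR Z) OR W) NOR W))
At X=0, Y=0, Z=0, W=1: circuit gives 0, formula gives 1.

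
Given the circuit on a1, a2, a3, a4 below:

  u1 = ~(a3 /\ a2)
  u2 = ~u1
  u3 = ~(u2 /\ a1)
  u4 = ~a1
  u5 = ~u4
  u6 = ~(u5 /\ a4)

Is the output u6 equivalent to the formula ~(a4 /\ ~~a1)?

u4 = ~a1
u5 = ~u4 = ~~a1
u6 = ~(u5 /\ a4) = ~(~~a1 /\ a4)
At a1=1, a2=0, a3=0, a4=1: circuit gives 0, formula gives 0.
At a1=0, a2=0, a3=0, a4=0: circuit gives 1, formula gives 1.
Agrees on all 16 inputs.

Yes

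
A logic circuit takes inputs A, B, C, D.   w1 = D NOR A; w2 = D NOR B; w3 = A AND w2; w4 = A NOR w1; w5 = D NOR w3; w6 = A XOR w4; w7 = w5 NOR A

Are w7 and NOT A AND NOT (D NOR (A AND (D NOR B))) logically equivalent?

Yes

w2 = D NOR B
w3 = A AND w2 = A AND (D NOR B)
w5 = D NOR w3 = D NOR (A AND (D NOR B))
w7 = w5 NOR A = (D NOR (A AND (D NOR B))) NOR A
At A=0, B=0, C=0, D=0: circuit gives 0, formula gives 0.
At A=0, B=0, C=0, D=1: circuit gives 1, formula gives 1.
Agrees on all 16 inputs.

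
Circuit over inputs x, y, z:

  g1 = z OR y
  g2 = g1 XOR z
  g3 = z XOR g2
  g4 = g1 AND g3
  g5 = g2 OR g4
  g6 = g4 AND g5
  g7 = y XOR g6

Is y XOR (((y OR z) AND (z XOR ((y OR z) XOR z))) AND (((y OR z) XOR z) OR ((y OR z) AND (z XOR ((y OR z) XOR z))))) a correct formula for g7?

g1 = z OR y
g2 = g1 XOR z = (z OR y) XOR z
g3 = z XOR g2 = z XOR ((z OR y) XOR z)
g4 = g1 AND g3 = (z OR y) AND (z XOR ((z OR y) XOR z))
g5 = g2 OR g4 = ((z OR y) XOR z) OR ((z OR y) AND (z XOR ((z OR y) XOR z)))
g6 = g4 AND g5 = ((z OR y) AND (z XOR ((z OR y) XOR z))) AND (((z OR y) XOR z) OR ((z OR y) AND (z XOR ((z OR y) XOR z))))
g7 = y XOR g6 = y XOR (((z OR y) AND (z XOR ((z OR y) XOR z))) AND (((z OR y) XOR z) OR ((z OR y) AND (z XOR ((z OR y) XOR z)))))
At x=0, y=0, z=0: circuit gives 0, formula gives 0.
At x=0, y=0, z=1: circuit gives 1, formula gives 1.
Agrees on all 8 inputs.

Yes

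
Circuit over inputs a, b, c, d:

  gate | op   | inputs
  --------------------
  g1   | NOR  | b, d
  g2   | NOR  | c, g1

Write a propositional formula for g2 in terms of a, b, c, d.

g1 = b NOR d
g2 = c NOR g1 = c NOR (b NOR d)

c NOR (b NOR d)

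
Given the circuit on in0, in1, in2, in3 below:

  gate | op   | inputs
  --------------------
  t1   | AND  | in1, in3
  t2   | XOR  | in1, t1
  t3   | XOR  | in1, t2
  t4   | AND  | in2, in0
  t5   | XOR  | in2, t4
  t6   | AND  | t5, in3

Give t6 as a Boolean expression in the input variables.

(in2 XOR (in2 AND in0)) AND in3

t4 = in2 AND in0
t5 = in2 XOR t4 = in2 XOR (in2 AND in0)
t6 = t5 AND in3 = (in2 XOR (in2 AND in0)) AND in3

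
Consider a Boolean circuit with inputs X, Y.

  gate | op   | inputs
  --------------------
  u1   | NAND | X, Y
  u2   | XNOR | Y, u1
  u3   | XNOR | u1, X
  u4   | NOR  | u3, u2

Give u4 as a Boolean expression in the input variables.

u1 = X NAND Y
u2 = Y XNOR u1 = Y XNOR (X NAND Y)
u3 = u1 XNOR X = (X NAND Y) XNOR X
u4 = u3 NOR u2 = ((X NAND Y) XNOR X) NOR (Y XNOR (X NAND Y))

((X NAND Y) XNOR X) NOR (Y XNOR (X NAND Y))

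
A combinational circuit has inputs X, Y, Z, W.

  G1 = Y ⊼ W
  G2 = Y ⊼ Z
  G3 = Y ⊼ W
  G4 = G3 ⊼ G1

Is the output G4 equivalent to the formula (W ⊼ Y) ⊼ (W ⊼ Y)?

G1 = Y ⊼ W
G3 = Y ⊼ W
G4 = G3 ⊼ G1 = (Y ⊼ W) ⊼ (Y ⊼ W)
At X=0, Y=0, Z=0, W=0: circuit gives 0, formula gives 0.
At X=0, Y=1, Z=0, W=1: circuit gives 1, formula gives 1.
Agrees on all 16 inputs.

Yes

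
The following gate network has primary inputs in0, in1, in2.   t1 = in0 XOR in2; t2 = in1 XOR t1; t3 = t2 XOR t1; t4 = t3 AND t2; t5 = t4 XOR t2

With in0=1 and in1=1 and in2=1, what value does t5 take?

t1 = 1 XOR 1 = 0
t2 = 1 XOR 0 = 1
t3 = 1 XOR 0 = 1
t4 = 1 AND 1 = 1
t5 = 1 XOR 1 = 0

0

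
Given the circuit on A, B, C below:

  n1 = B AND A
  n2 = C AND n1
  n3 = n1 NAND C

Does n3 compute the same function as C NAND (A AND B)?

Yes

n1 = B AND A
n3 = n1 NAND C = (B AND A) NAND C
At A=1, B=1, C=1: circuit gives 0, formula gives 0.
At A=0, B=0, C=0: circuit gives 1, formula gives 1.
Agrees on all 8 inputs.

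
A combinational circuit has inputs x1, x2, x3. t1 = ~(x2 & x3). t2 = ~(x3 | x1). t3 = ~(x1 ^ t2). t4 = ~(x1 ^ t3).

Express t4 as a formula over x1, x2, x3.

t2 = ~(x3 | x1)
t3 = ~(x1 ^ t2) = ~(x1 ^ (~(x3 | x1)))
t4 = ~(x1 ^ t3) = ~(x1 ^ (~(x1 ^ (~(x3 | x1)))))

~(x1 ^ (~(x1 ^ (~(x3 | x1)))))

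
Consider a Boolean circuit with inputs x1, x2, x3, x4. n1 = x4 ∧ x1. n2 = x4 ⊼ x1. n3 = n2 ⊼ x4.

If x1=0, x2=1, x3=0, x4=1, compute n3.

n2 = 1 ⊼ 0 = 1
n3 = 1 ⊼ 1 = 0

0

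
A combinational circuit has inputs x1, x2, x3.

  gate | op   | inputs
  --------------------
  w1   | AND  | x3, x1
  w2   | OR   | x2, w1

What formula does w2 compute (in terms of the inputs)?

x2 OR (x3 AND x1)

w1 = x3 AND x1
w2 = x2 OR w1 = x2 OR (x3 AND x1)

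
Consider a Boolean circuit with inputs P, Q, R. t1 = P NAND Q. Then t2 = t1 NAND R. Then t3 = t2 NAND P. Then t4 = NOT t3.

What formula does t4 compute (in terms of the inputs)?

NOT (((P NAND Q) NAND R) NAND P)

t1 = P NAND Q
t2 = t1 NAND R = (P NAND Q) NAND R
t3 = t2 NAND P = ((P NAND Q) NAND R) NAND P
t4 = NOT t3 = NOT (((P NAND Q) NAND R) NAND P)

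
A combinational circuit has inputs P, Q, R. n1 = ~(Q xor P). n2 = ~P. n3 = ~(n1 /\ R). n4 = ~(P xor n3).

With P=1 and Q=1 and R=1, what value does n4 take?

n1 = ~(1 xor 1) = 1
n3 = ~(1 /\ 1) = 0
n4 = ~(1 xor 0) = 0

0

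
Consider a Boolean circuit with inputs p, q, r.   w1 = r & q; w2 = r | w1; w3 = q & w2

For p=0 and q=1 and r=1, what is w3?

w1 = 1 & 1 = 1
w2 = 1 | 1 = 1
w3 = 1 & 1 = 1

1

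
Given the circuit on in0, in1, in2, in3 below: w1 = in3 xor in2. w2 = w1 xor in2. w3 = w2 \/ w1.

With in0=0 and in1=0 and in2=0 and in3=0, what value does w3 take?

0

w1 = 0 xor 0 = 0
w2 = 0 xor 0 = 0
w3 = 0 \/ 0 = 0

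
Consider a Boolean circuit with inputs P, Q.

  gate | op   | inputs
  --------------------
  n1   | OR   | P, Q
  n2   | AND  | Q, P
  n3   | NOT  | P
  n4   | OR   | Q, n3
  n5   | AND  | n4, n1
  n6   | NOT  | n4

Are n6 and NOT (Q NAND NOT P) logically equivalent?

No

n3 = NOT P
n4 = Q OR n3 = Q OR NOT P
n6 = NOT n4 = NOT (Q OR NOT P)
At P=0, Q=1: circuit gives 0, formula gives 1.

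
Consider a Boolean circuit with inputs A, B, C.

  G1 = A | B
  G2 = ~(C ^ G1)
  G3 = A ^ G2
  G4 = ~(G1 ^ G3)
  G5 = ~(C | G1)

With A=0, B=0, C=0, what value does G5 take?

1

G1 = 0 | 0 = 0
G5 = ~(0 | 0) = 1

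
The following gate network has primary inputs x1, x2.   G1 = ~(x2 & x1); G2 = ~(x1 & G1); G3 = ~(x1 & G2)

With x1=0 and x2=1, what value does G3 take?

G1 = ~(1 & 0) = 1
G2 = ~(0 & 1) = 1
G3 = ~(0 & 1) = 1

1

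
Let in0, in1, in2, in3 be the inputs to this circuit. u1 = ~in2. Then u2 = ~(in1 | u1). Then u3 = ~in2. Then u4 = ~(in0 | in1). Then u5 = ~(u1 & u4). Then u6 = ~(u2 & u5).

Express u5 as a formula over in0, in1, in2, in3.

~(~in2 & (~(in0 | in1)))

u1 = ~in2
u4 = ~(in0 | in1)
u5 = ~(u1 & u4) = ~(~in2 & (~(in0 | in1)))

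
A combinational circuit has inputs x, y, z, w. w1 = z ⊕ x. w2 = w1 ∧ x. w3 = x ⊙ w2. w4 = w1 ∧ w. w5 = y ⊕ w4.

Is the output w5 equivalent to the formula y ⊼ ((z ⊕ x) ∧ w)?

No

w1 = z ⊕ x
w4 = w1 ∧ w = (z ⊕ x) ∧ w
w5 = y ⊕ w4 = y ⊕ ((z ⊕ x) ∧ w)
At x=0, y=0, z=0, w=0: circuit gives 0, formula gives 1.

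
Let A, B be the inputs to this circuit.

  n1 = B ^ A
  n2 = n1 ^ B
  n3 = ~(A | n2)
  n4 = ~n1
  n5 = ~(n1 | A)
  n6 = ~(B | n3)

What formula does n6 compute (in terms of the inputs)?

~(B | (~(A | ((B ^ A) ^ B))))

n1 = B ^ A
n2 = n1 ^ B = (B ^ A) ^ B
n3 = ~(A | n2) = ~(A | ((B ^ A) ^ B))
n6 = ~(B | n3) = ~(B | (~(A | ((B ^ A) ^ B))))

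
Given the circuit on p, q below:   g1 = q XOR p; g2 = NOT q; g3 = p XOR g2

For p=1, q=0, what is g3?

0

g2 = NOT 0 = 1
g3 = 1 XOR 1 = 0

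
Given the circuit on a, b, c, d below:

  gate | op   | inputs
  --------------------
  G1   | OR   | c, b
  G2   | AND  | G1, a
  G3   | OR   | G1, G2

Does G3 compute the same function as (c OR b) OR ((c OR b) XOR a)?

G1 = c OR b
G2 = G1 AND a = (c OR b) AND a
G3 = G1 OR G2 = (c OR b) OR ((c OR b) AND a)
At a=1, b=0, c=0, d=0: circuit gives 0, formula gives 1.

No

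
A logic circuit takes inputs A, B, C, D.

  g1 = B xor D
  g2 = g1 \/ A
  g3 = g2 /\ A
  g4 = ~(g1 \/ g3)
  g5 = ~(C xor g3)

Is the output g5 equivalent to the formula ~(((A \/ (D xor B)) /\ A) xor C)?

Yes

g1 = B xor D
g2 = g1 \/ A = (B xor D) \/ A
g3 = g2 /\ A = ((B xor D) \/ A) /\ A
g5 = ~(C xor g3) = ~(C xor (((B xor D) \/ A) /\ A))
At A=0, B=0, C=1, D=0: circuit gives 0, formula gives 0.
At A=0, B=0, C=0, D=0: circuit gives 1, formula gives 1.
Agrees on all 16 inputs.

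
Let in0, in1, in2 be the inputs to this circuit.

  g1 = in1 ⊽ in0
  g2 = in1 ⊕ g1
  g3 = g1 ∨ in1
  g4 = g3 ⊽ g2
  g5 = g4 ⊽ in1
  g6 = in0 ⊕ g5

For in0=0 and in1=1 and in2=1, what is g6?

g1 = 1 ⊽ 0 = 0
g2 = 1 ⊕ 0 = 1
g3 = 0 ∨ 1 = 1
g4 = 1 ⊽ 1 = 0
g5 = 0 ⊽ 1 = 0
g6 = 0 ⊕ 0 = 0

0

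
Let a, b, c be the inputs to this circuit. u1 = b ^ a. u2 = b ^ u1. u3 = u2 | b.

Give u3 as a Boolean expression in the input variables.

u1 = b ^ a
u2 = b ^ u1 = b ^ (b ^ a)
u3 = u2 | b = (b ^ (b ^ a)) | b

(b ^ (b ^ a)) | b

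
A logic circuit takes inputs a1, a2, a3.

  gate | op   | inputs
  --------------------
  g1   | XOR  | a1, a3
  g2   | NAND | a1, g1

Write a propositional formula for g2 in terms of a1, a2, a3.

a1 NAND (a1 XOR a3)

g1 = a1 XOR a3
g2 = a1 NAND g1 = a1 NAND (a1 XOR a3)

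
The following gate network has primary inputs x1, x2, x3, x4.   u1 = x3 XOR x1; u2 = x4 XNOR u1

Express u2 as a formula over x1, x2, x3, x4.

u1 = x3 XOR x1
u2 = x4 XNOR u1 = x4 XNOR (x3 XOR x1)

x4 XNOR (x3 XOR x1)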